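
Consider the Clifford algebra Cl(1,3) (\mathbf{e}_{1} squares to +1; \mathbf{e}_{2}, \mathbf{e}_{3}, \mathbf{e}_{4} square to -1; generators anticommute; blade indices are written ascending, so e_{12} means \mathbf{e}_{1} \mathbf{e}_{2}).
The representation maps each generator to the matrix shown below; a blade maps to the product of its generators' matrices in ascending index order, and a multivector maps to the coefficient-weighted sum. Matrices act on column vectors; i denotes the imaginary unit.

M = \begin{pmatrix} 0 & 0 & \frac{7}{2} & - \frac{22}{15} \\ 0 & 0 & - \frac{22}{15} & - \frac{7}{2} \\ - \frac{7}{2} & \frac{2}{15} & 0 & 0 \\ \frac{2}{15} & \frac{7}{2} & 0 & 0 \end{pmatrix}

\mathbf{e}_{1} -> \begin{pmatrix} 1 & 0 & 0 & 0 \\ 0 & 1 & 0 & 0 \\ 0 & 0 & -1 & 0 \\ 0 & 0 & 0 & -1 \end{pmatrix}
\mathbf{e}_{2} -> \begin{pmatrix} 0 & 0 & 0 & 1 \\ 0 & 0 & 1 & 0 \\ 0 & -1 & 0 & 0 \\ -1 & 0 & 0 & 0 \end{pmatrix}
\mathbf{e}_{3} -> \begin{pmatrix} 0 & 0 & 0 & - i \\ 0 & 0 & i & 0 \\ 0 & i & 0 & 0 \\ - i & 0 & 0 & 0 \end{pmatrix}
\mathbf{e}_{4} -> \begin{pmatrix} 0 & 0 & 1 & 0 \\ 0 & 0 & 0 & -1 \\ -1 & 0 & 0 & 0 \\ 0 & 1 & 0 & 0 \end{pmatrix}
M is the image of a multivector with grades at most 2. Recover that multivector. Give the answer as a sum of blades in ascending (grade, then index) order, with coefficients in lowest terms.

Method: the blade images are trace-orthogonal — tr(rho(e_A) rho(e_B)^-1) = 4 if A = B and 0 otherwise — and rho(e_A)^-1 = (e_A)^2 * rho(e_A) with (e_A)^2 = +1 or -1, so the coefficient of e_A in the preimage is (e_A)^2 * tr(M rho(e_A))/4.
Nonzero projections over blades of grade <= 2: e_{2}: (e_{2})^2 = -1, tr(M rho(e_{2})) = \frac{16}{5}, coefficient -\frac{4}{5}; e_{4}: (e_{4})^2 = -1, tr(M rho(e_{4})) = -14, coefficient \frac{7}{2}; e_{12}: (e_{12})^2 = +1, tr(M rho(e_{12})) = - \frac{8}{3}, coefficient -\frac{2}{3}. Every other blade of grade <= 2 projects to 0.
Answer: -\frac{4}{5} e_{2} + \frac{7}{2} e_{4} - \frac{2}{3} e_{12}


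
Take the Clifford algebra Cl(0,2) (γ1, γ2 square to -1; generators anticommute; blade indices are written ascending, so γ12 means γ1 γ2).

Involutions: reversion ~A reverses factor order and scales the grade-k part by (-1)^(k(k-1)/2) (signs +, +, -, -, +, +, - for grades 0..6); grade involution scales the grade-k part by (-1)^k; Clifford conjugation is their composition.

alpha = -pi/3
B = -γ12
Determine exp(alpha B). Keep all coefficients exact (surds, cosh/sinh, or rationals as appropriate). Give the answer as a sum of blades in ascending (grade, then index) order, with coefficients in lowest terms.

B^2 = (-1)^2*(γ12)^2 = 1*(-1) = -1 (a basis 2-blade squares to minus the product of its generators' squares).
B^2 = -1 — a negative square means the series sums to a rotation: l = 1, alpha*l = -pi/3, so exp(alpha B) = cos(-pi/3) + (sin(-pi/3)/1)*B = 1/2 + (-sqrt(3)/2)*B.
Answer: 1/2 + sqrt(3)/2*γ12


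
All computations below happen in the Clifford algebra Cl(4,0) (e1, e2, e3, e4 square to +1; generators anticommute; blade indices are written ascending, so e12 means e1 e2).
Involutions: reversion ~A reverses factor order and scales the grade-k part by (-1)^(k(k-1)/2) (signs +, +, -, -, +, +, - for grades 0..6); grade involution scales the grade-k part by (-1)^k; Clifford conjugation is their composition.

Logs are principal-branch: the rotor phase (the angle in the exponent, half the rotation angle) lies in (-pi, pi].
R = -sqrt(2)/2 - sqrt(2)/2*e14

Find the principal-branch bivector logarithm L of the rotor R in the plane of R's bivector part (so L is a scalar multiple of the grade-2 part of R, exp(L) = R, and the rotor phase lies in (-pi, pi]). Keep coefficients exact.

The scalar part of R is -sqrt(2)/2, so the principal-branch rotor phase is pinned; divide the bivector part by its sine to get the unit plane — L is the phase times that plane.
Concretely: cos(phase) = -sqrt(2)/2 gives phase = ±3*pi/4, and since phase/sin(phase) is even the sign is immaterial: L = (phase/sin(phase)) * <R>_2 = (3*sqrt(2)*pi/4) * <R>_2.
Answer: -3*pi/4*e14


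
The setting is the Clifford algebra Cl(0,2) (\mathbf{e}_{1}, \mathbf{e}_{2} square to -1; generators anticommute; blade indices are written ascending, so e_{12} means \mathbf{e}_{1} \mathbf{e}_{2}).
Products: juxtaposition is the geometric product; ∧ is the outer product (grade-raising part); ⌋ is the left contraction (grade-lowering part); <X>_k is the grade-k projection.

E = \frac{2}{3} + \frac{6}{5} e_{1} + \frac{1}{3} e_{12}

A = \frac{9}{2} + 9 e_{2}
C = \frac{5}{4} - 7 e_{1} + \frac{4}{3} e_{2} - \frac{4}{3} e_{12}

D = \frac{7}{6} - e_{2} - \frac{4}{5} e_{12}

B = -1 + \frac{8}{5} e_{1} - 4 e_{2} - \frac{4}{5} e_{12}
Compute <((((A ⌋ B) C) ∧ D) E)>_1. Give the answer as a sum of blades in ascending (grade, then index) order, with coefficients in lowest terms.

step 1: \frac{63}{2} - 18 e_{2} - \frac{18}{5} e_{12}
step 2: \frac{2343}{40} - \frac{1917}{10} e_{1} + \frac{447}{10} e_{2} - \frac{345}{2} e_{12}
step 3: \frac{5467}{80} - \frac{4473}{20} e_{1} - \frac{257}{40} e_{2} - \frac{5641}{100} e_{12}
step 4: \frac{39929}{120} - \frac{20771}{300} e_{1} + \frac{1931}{750} e_{2} - \frac{2847}{400} e_{12}
step 5: -\frac{20771}{300} e_{1} + \frac{1931}{750} e_{2}
Answer: -\frac{20771}{300} e_{1} + \frac{1931}{750} e_{2}


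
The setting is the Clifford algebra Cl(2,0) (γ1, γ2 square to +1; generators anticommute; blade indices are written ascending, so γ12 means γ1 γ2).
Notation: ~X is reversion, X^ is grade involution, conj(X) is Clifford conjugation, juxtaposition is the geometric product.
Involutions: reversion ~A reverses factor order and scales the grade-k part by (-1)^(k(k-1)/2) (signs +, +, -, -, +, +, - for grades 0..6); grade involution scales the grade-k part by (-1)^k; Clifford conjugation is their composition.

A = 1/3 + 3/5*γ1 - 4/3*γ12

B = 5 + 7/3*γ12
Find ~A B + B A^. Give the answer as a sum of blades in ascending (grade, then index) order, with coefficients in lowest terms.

first term: -13/9 + 3*γ1 + 7/5*γ2 + 67/9*γ12
second term: 43/9 - 3*γ1 + 7/5*γ2 - 53/9*γ12
Answer: 10/3 + 14/5*γ2 + 14/9*γ12


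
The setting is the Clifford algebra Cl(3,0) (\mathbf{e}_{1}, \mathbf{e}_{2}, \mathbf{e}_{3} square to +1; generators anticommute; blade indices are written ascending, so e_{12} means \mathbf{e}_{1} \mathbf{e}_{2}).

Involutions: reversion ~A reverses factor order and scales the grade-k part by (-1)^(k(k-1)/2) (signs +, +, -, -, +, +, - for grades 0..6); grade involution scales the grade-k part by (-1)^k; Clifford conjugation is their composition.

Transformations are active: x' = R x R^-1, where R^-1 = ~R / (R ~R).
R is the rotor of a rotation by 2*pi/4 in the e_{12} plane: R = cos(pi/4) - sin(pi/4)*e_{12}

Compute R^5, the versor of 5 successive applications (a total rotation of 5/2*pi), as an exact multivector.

Rotor phase runs at HALF the rotation angle; powers of one rotor simply add phase, so after 5 steps in e_{12} the phase is 5*pi/4 = \frac{5 \pi}{4} and R^5 = cos(\frac{5 \pi}{4}) - sin(\frac{5 \pi}{4})*e_{12}.
cos(\frac{5 \pi}{4}) = - \frac{\sqrt{2}}{2} and sin(\frac{5 \pi}{4}) = - \frac{\sqrt{2}}{2}, so R^5 = - \frac{\sqrt{2}}{2} + \frac{\sqrt{2}}{2} e_{12}. The net rotation is 1/2*pi (after discarding 1 full turn, each of which contributes a factor -1 to the rotor); the rotor keeps the half-angle phase exactly.
Answer: - \frac{\sqrt{2}}{2} + \frac{\sqrt{2}}{2} e_{12}


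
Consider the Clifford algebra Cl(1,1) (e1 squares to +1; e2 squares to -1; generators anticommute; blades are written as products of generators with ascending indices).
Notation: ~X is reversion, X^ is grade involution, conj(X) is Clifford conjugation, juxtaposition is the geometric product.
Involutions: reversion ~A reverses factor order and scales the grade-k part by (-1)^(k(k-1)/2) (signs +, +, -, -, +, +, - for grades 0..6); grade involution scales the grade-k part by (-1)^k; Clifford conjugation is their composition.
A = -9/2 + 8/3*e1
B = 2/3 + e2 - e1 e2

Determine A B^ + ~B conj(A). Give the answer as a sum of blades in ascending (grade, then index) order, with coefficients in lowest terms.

first term: -3 + 16/9*e1 + 11/6*e2 + 11/6*e1 e2
second term: -3 - 16/9*e1 - 11/6*e2 - 11/6*e1 e2
Answer: -6


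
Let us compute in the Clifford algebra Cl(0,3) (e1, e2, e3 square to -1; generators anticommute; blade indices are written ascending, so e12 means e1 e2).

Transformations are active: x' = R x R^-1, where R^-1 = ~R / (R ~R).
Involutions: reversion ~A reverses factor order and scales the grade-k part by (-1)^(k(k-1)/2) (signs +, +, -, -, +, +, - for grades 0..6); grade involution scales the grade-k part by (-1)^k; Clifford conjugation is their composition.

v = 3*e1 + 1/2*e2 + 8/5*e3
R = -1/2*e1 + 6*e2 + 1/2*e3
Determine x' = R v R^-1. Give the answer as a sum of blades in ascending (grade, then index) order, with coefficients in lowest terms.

~R = -1/2*e1 + 6*e2 + 1/2*e3, and R ~R = -73/2, so R^-1 = ~R / (-73/2).
R v = -23/10 - 73/4*e12 - 23/10*e13 + 187/20*e23
Answer: -1118/365*e1 + 187/730*e2 - 561/365*e3


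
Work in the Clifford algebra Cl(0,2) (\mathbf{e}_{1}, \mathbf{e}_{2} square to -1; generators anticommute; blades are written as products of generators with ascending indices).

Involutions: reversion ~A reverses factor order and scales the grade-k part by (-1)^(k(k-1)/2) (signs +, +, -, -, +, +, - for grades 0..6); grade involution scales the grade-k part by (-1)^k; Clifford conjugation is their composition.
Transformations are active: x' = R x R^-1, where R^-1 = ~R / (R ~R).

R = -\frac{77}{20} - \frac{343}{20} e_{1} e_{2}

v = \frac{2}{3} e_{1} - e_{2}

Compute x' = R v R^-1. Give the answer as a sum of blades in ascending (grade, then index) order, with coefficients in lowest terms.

~R = -\frac{77}{20} + \frac{343}{20} e_{1} e_{2}, and R ~R = \frac{61789}{200}, so R^-1 = ~R / (\frac{61789}{200}).
R v = -\frac{1183}{60} e_{1} - \frac{91}{12} e_{2}
Answer: -\frac{17}{97} e_{1} + \frac{346}{291} e_{2}


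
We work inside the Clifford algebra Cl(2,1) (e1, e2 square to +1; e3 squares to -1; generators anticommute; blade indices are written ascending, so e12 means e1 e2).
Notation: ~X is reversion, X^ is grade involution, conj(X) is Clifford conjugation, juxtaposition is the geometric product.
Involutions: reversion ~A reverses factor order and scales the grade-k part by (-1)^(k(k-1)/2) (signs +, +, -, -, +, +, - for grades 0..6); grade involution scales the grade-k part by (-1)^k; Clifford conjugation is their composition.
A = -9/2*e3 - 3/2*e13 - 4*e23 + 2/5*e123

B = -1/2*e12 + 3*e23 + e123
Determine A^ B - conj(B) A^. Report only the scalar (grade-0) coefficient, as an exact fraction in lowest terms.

first term: -62/5 - 26/5*e1 + 15*e2 - 1/5*e3 - 9*e12 - 2*e13 + 3/4*e23 - 9/4*e123
second term: 58/5 - 14/5*e1 + 15*e2 + 1/5*e3 - 9*e12 - 2*e13 + 3/4*e23 + 9/4*e123
Answer: -24


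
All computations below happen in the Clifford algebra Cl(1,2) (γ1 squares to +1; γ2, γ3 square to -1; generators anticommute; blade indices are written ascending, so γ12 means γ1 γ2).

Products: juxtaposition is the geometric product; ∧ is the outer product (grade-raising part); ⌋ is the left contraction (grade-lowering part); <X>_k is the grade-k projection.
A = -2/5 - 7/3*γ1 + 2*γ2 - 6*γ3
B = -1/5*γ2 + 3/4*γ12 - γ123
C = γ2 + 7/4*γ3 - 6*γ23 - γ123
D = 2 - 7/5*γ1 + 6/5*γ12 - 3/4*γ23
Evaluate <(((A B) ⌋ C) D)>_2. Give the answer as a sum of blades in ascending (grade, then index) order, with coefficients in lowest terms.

step 1: 2/5 + 3/2*γ1 - 167/100*γ2 - 35/6*γ12 - 2*γ13 + 17/15*γ23 - 41/10*γ123
step 2: 437/100 + 17/15*γ1 - 8/5*γ2 - 523/150*γ3 + 167/100*γ13 - 39/10*γ23 - 2/5*γ123
step 3: 2537/600 - 9107/1500*γ1 + 31/40*γ2 - 9473/1500*γ3 + 3503/2000*γ12 - 2333/375*γ13 - 17027/2000*γ23 - 187/500*γ123
step 4: 3503/2000*γ12 - 2333/375*γ13 - 17027/2000*γ23
Answer: 3503/2000*γ12 - 2333/375*γ13 - 17027/2000*γ23


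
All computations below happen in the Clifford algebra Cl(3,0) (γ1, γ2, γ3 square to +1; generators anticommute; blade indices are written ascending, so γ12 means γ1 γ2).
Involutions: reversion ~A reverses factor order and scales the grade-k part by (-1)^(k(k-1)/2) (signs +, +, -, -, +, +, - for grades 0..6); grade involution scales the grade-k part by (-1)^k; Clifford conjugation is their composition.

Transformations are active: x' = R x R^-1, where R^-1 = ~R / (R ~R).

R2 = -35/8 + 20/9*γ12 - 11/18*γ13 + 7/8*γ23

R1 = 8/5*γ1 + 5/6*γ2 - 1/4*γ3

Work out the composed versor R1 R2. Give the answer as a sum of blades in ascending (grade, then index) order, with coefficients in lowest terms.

Distribute over the terms of R1 (each basis-blade product reordered to ascending indices, repeated generators contracted through their squares):
(8/5*γ1) R2 = -7*γ1 + 32/9*γ2 - 44/45*γ3 + 7/5*γ123
(5/6*γ2) R2 = -50/27*γ1 - 175/48*γ2 + 35/48*γ3 + 55/108*γ123
(-1/4*γ3) R2 = -11/72*γ1 + 7/32*γ2 + 35/32*γ3 - 5/9*γ123
Summing the partial products and collecting blades:
Answer: -1945/216*γ1 + 37/288*γ2 + 1217/1440*γ3 + 731/540*γ123


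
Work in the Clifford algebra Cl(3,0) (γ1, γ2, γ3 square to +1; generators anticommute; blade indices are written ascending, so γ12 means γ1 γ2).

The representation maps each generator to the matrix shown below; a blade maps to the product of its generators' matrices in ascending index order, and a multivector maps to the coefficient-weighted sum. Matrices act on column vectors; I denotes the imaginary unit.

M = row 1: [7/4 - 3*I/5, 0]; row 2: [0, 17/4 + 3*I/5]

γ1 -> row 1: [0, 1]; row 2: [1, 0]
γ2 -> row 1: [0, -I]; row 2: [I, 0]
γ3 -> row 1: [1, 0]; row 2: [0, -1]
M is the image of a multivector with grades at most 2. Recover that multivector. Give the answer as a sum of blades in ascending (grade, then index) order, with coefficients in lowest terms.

Method: 1, rho(γ1), rho(γ2), rho(γ3) form a trace-orthogonal basis of the 2x2 complex matrices (tr(X Y) = 2 if X = Y, else 0), so M = m0*1 + m1*rho(γ1) + m2*rho(γ2) + m3*rho(γ3) with m0 = tr(M)/2 = 3, m1 = tr(M rho(γ1))/2 = 0, m2 = tr(M rho(γ2))/2 = 0, m3 = tr(M rho(γ3))/2 = -5/4 - 3*I/5.
Multiplying table entries, the bivector images are rho(γ12) = I*rho(γ3), rho(γ13) = -I*rho(γ2), rho(γ23) = I*rho(γ1); with real blade coefficients the real parts of m0..m3 are the coefficients of 1, γ1, γ2, γ3 and the imaginary parts give the bivectors (γ23: Im m1, γ13: -Im m2, γ12: Im m3).
Answer: 3 - 5/4*γ3 - 3/5*γ12


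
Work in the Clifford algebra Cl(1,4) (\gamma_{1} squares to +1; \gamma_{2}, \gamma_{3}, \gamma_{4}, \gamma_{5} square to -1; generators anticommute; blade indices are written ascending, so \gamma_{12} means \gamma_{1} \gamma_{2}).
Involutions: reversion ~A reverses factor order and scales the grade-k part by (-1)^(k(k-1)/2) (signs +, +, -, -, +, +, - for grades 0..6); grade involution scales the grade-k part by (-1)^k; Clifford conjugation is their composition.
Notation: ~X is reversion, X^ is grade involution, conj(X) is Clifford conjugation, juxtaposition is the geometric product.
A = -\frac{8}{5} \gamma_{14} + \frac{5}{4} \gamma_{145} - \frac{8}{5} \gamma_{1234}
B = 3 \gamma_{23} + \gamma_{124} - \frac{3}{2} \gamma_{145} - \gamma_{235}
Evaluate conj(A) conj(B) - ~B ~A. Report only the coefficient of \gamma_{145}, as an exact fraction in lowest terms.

first term: \frac{15}{8} - \frac{8}{5} \gamma_{2} + \frac{8}{5} \gamma_{3} - \frac{12}{5} \gamma_{5} - \frac{24}{5} \gamma_{14} + \frac{5}{4} \gamma_{25} - \frac{8}{5} \gamma_{145} + \frac{12}{5} \gamma_{235} - \frac{71}{20} \gamma_{1234} - \frac{107}{20} \gamma_{12345}
second term: \frac{15}{8} + \frac{8}{5} \gamma_{2} + \frac{8}{5} \gamma_{3} + \frac{12}{5} \gamma_{5} - \frac{24}{5} \gamma_{14} - \frac{5}{4} \gamma_{25} + \frac{8}{5} \gamma_{145} - \frac{12}{5} \gamma_{235} - \frac{71}{20} \gamma_{1234} + \frac{107}{20} \gamma_{12345}
Answer: -\frac{16}{5}


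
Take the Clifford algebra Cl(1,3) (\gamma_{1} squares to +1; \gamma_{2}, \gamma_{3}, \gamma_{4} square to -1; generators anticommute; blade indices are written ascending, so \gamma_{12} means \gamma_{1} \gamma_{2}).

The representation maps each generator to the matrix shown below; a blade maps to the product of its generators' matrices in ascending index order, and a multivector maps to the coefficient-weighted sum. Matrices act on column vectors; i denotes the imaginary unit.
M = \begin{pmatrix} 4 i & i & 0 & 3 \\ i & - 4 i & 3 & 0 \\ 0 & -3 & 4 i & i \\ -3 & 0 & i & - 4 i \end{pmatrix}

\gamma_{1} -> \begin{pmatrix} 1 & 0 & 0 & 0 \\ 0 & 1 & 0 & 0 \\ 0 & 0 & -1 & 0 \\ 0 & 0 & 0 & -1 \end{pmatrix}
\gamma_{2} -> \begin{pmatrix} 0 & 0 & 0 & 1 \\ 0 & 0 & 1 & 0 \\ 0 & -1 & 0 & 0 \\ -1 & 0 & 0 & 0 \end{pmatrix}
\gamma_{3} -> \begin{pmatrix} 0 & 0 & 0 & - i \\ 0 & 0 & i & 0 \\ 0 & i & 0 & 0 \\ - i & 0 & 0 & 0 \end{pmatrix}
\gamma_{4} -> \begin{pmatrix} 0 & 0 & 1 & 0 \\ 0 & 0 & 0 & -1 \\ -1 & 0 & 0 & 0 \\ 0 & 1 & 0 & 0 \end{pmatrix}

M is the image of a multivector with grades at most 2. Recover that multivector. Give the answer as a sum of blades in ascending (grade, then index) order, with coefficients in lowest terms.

Method: the blade images are trace-orthogonal — tr(rho(e_A) rho(e_B)^-1) = 4 if A = B and 0 otherwise — and rho(e_A)^-1 = (e_A)^2 * rho(e_A) with (e_A)^2 = +1 or -1, so the coefficient of e_A in the preimage is (e_A)^2 * tr(M rho(e_A))/4.
Nonzero projections over blades of grade <= 2: \gamma_{2}: (\gamma_{2})^2 = -1, tr(M rho(\gamma_{2})) = -12, coefficient 3; \gamma_{23}: (\gamma_{23})^2 = -1, tr(M rho(\gamma_{23})) = 16, coefficient -4; \gamma_{34}: (\gamma_{34})^2 = -1, tr(M rho(\gamma_{34})) = 4, coefficient -1. Every other blade of grade <= 2 projects to 0.
Answer: 3 \gamma_{2} - 4 \gamma_{23} - \gamma_{34}


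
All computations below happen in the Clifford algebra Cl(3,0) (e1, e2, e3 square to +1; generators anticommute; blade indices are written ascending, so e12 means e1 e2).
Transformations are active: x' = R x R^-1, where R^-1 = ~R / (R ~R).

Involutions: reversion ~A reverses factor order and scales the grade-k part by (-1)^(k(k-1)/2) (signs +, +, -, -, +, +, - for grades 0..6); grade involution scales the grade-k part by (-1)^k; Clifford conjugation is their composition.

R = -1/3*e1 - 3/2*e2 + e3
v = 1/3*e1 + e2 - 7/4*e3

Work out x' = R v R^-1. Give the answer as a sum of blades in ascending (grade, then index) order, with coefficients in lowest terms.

~R = -1/3*e1 - 3/2*e2 + e3, and R ~R = 121/36, so R^-1 = ~R / (121/36).
R v = -121/36 + 1/6*e12 + 1/4*e13 + 13/8*e23
Answer: 1/3*e1 + 2*e2 - 1/4*e3


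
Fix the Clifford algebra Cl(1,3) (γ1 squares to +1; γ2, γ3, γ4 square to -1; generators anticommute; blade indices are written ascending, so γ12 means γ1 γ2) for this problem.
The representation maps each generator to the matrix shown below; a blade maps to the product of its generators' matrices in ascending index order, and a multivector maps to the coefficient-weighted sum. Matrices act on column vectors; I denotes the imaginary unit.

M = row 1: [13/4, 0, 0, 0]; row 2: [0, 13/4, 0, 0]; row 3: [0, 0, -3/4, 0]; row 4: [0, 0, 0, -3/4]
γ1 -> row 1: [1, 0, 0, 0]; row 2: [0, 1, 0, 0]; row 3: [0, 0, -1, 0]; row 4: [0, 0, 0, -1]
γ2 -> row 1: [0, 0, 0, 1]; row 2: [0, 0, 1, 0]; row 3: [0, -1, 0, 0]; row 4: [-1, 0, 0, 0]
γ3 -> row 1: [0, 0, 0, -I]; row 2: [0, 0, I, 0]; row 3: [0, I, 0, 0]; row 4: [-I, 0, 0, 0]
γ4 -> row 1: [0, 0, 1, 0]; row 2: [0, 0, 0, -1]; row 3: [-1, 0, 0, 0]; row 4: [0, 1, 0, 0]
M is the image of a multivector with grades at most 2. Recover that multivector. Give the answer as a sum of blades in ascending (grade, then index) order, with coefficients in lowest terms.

Method: the blade images are trace-orthogonal — tr(rho(e_A) rho(e_B)^-1) = 4 if A = B and 0 otherwise — and rho(e_A)^-1 = (e_A)^2 * rho(e_A) with (e_A)^2 = +1 or -1, so the coefficient of e_A in the preimage is (e_A)^2 * tr(M rho(e_A))/4.
Nonzero projections over blades of grade <= 2: 1: (1)^2 = +1, tr(M 1) = 5, coefficient 5/4; γ1: (γ1)^2 = +1, tr(M rho(γ1)) = 8, coefficient 2. Every other blade of grade <= 2 projects to 0.
Answer: 5/4 + 2*γ1


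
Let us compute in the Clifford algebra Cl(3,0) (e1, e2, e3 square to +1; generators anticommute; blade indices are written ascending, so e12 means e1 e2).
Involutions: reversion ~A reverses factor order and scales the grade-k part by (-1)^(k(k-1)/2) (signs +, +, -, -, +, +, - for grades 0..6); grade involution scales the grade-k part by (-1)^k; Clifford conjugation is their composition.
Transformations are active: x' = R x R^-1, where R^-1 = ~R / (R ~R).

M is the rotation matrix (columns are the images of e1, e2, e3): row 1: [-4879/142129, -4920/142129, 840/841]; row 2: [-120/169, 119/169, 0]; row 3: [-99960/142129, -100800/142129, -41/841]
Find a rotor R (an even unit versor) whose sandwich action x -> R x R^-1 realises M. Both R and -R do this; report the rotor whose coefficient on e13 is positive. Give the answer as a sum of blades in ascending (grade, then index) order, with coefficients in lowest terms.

Method: write R = a + b12*e12 + b13*e13 + b23*e23 with a^2 + b12^2 + b13^2 + b23^2 = 1 (so R^-1 = ~R). Expanding the columns R e_j ~R gives tr M = 4a^2 - 1 and, from the antisymmetric part, M21 - M12 = -4a*b12, M13 - M31 = 4a*b13, M32 - M23 = -4a*b23.
Here tr M = 88271/142129, so a^2 = (1 + tr M)/4 = 57600/142129 and a = ±240/377. Taking a = 240/377: M21 - M12 = -96000/142129, M13 - M31 = 241920/142129, M32 - M23 = -100800/142129, giving b12 = 100/377, b13 = 252/377, b23 = 105/377, i.e. R = 240/377 + 100/377*e12 + 252/377*e13 + 105/377*e23.
Its e13 coefficient is already positive.
Answer: 240/377 + 100/377*e12 + 252/377*e13 + 105/377*e23. Key observation: the double cover Spin(3) -> SO(3) sends R and -R to the same matrix (trace 88271/142129 here), so the stated sign of the e13 coefficient is what selects one sheet.


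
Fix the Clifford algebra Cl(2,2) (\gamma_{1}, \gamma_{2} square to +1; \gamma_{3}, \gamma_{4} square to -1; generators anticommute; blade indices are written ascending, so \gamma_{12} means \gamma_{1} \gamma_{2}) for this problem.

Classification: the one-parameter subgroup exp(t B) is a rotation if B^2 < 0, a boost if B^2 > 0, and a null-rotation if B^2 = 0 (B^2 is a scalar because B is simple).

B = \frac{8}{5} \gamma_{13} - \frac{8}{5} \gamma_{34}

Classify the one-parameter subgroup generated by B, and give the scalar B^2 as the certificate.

B^2 term by term: the squares give (\frac{8}{5})^2*(\gamma_{13})^2 + (-\frac{8}{5})^2*(\gamma_{34})^2 = \frac{64}{25}*(+1) + \frac{64}{25}*(-1) = 0 (each basis 2-blade squares to minus the product of its generators' squares); cross terms between blades sharing an index anticommute and cancel. So B^2 = 0.
Answer: null-rotation, certificate B^2 = 0. Key observation: B^2 = 0 is a conjugation invariant, so its sign decides the class regardless of the surface form of B.


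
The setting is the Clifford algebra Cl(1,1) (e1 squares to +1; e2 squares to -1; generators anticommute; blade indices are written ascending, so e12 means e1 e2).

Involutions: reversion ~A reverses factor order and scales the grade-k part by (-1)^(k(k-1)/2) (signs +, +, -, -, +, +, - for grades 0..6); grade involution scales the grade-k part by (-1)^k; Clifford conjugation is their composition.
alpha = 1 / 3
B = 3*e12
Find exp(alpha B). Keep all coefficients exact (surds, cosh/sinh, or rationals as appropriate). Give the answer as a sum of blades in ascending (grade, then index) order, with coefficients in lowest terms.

B^2 = (3)^2*(e12)^2 = 9*(+1) = 9 (a basis 2-blade squares to minus the product of its generators' squares).
B^2 = 9 — hyperbolic case — the even/odd split gives cosh and sinh: l = 3, alpha*l = 1, so exp(alpha B) = cosh(1) + (sinh(1)/3)*B = cosh(1) + (sinh(1)/3)*B.
Answer: cosh(1) + sinh(1)*e12


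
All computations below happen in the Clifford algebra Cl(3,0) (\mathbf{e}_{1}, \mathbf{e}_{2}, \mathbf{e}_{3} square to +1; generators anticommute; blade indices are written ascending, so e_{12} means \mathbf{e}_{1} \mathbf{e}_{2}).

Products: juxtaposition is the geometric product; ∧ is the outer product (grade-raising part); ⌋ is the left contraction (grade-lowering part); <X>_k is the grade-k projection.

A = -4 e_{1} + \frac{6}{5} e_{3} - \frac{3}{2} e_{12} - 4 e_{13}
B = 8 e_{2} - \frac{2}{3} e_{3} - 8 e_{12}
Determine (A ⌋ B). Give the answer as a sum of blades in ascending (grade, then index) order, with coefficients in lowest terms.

step 1: -\frac{64}{5} + 32 e_{2}
Answer: -\frac{64}{5} + 32 e_{2}


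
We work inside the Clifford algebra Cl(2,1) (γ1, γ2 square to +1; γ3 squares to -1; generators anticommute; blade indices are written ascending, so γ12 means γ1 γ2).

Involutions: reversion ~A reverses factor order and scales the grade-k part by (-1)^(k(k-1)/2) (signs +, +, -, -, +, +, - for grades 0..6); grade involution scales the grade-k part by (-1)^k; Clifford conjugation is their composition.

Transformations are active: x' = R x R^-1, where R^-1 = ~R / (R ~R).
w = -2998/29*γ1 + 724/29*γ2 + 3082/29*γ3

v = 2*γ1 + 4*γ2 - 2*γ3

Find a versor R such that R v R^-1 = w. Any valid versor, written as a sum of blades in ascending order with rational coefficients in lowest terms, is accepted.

Reasoning: v^2 = w^2 = 16 since conjugation preserves the quadratic form; R = v + w = -2940/29*γ1 + 840/29*γ2 + 3024/29*γ3 is then valid when invertible, keeping its own part and reversing (v - w)/2.
Answer: -2940/29*γ1 + 840/29*γ2 + 3024/29*γ3


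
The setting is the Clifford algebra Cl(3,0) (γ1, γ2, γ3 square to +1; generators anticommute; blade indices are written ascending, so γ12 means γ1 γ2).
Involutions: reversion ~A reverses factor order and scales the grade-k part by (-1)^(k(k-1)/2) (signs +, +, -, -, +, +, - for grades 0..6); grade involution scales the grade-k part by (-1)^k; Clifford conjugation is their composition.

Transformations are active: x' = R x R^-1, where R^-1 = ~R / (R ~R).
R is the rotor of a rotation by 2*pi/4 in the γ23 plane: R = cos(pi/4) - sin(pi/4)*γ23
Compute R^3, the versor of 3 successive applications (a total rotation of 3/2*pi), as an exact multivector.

Rotor phase runs at HALF the rotation angle; powers of one rotor simply add phase, so after 3 steps in γ23 the phase is 3*pi/4 = 3*pi/4 and R^3 = cos(3*pi/4) - sin(3*pi/4)*γ23.
cos(3*pi/4) = -sqrt(2)/2 and sin(3*pi/4) = sqrt(2)/2, so R^3 = -sqrt(2)/2 - sqrt(2)/2*γ23. The net rotation is 3/2*pi; the rotor keeps the half-angle phase exactly.
Answer: -sqrt(2)/2 - sqrt(2)/2*γ23


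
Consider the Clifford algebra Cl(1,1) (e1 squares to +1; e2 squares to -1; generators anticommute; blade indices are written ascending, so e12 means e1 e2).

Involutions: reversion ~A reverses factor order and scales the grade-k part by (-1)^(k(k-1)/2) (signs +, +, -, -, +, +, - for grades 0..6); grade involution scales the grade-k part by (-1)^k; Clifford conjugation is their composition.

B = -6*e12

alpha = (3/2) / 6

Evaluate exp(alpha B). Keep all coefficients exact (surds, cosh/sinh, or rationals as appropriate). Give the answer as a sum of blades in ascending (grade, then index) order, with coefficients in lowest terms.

B^2 = (-6)^2*(e12)^2 = 36*(+1) = 36 (a basis 2-blade squares to minus the product of its generators' squares).
B^2 = 36 — a positive square means the series sums to a boost: l = 6, alpha*l = 3/2, so exp(alpha B) = cosh(3/2) + (sinh(3/2)/6)*B = cosh(3/2) + (sinh(3/2)/6)*B.
Answer: cosh(3/2) - sinh(3/2)*e12


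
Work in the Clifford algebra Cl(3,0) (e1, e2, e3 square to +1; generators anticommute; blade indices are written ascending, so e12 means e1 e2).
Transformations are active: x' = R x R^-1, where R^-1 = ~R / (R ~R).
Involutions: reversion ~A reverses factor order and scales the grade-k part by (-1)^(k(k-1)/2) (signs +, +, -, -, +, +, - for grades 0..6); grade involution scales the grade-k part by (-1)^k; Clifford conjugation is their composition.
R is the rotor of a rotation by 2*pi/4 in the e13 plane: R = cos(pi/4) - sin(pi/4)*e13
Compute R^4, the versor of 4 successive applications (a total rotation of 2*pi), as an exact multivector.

The rotor phase is half the rotation angle and phases add under composition, so 4 steps in the e13 plane accumulate phase 4*(pi/4) = pi: R^4 = cos(pi) - sin(pi)*e13.
cos(pi) = -1 and sin(pi) = 0, so R^4 = -1. The total rotation 2*pi is 1 full turn, so every vector returns to itself, yet the rotor is -1, on the OTHER sheet of the double cover (an odd number of 2*pi turns).
Answer: -1


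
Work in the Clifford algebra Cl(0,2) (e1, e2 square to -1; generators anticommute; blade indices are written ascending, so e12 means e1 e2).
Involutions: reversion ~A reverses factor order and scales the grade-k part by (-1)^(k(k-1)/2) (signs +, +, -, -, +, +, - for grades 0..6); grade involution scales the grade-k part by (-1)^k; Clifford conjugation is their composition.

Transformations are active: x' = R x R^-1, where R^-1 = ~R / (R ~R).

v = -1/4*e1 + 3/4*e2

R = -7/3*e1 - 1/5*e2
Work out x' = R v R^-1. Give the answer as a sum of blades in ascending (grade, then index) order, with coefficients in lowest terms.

~R = -7/3*e1 - 1/5*e2, and R ~R = -1234/225, so R^-1 = ~R / (-1234/225).
R v = -13/30 - 9/5*e12
Answer: -293/2468*e1 - 1929/2468*e2


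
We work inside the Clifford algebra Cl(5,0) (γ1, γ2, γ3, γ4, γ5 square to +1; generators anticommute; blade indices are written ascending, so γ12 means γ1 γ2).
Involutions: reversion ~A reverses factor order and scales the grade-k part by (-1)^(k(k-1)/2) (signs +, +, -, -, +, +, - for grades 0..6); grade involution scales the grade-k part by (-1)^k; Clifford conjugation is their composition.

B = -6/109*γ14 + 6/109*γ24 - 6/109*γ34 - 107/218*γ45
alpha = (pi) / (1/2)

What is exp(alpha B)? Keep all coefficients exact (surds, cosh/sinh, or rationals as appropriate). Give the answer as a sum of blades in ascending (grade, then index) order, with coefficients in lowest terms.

B^2 term by term: the squares give (-6/109)^2*(γ14)^2 + (6/109)^2*(γ24)^2 + (-6/109)^2*(γ34)^2 + (-107/218)^2*(γ45)^2 = 36/11881*(-1) + 36/11881*(-1) + 36/11881*(-1) + 11449/47524*(-1) = -1/4 (each basis 2-blade squares to minus the product of its generators' squares); cross terms between blades sharing an index anticommute and cancel. So B^2 = -1/4.
B^2 = -1/4 — circular case — the even/odd split gives cos and sin: l = 1/2, alpha*l = pi, so exp(alpha B) = cos(pi) + (sin(pi)/(1/2))*B = -1 + (0)*B.
Answer: -1


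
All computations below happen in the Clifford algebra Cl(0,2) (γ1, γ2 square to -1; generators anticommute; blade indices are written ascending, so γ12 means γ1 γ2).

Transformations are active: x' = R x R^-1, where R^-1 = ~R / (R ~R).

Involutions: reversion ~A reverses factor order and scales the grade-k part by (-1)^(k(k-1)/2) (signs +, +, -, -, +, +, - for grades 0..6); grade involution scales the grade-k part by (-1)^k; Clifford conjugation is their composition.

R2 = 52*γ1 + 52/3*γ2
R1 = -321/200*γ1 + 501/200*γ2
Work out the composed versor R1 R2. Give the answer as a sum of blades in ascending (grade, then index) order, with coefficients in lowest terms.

Distribute over the terms of R1 (each basis-blade product reordered to ascending indices, repeated generators contracted through their squares):
(-321/200*γ1) R2 = 4173/50 - 1391/50*γ12
(501/200*γ2) R2 = -2171/50 - 6513/50*γ12
Summing the partial products and collecting blades:
Answer: 1001/25 - 3952/25*γ12


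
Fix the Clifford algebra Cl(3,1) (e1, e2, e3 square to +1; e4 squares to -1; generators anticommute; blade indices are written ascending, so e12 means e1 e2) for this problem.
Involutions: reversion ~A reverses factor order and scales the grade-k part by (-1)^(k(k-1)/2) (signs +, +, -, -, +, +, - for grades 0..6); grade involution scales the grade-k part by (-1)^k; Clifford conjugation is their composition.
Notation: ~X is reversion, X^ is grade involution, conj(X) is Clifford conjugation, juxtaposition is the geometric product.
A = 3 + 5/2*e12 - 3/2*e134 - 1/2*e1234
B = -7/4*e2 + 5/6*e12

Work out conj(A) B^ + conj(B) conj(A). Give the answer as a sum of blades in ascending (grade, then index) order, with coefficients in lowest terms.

first term: 25/12 - 35/8*e1 + 21/4*e2 + 5/2*e12 + 5/12*e34 - 7/8*e134 - 5/4*e234 - 21/8*e1234
second term: -25/12 + 35/8*e1 + 21/4*e2 - 5/2*e12 - 5/12*e34 + 7/8*e134 - 5/4*e234 + 21/8*e1234
Answer: 21/2*e2 - 5/2*e234


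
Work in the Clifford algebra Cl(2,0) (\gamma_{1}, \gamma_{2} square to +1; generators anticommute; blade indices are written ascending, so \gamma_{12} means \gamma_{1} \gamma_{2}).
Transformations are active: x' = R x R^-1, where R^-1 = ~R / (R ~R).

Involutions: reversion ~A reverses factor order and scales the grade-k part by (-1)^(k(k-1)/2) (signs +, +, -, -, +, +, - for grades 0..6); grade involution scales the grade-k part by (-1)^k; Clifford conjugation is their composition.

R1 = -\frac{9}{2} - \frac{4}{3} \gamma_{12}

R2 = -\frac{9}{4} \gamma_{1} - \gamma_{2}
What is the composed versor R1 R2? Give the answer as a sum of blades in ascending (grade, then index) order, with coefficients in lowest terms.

Distribute over the terms of R1 (each basis-blade product reordered to ascending indices, repeated generators contracted through their squares):
(-\frac{9}{2}) R2 = \frac{81}{8} \gamma_{1} + \frac{9}{2} \gamma_{2}
(-\frac{4}{3} \gamma_{12}) R2 = \frac{4}{3} \gamma_{1} - 3 \gamma_{2}
Summing the partial products and collecting blades:
Answer: \frac{275}{24} \gamma_{1} + \frac{3}{2} \gamma_{2}


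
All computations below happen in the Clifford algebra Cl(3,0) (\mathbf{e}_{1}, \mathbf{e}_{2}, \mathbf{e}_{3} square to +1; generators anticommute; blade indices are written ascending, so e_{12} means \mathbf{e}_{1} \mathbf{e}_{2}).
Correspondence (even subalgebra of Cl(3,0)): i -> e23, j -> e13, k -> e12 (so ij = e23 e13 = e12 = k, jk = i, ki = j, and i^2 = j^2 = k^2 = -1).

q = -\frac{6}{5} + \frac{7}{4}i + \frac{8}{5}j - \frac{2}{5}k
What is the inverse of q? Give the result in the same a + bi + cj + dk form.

In blades: q = -\frac{6}{5} - \frac{2}{5} e_{12} + \frac{8}{5} e_{13} + \frac{7}{4} e_{23}.
With qbar = -\frac{6}{5} + \frac{2}{5} e_{12} - \frac{8}{5} e_{13} - \frac{7}{4} e_{23} (scalar fixed, mapped units negated), q qbar = \frac{2889}{400} (the sum of squared coefficients), so q^-1 = qbar / (\frac{2889}{400}) = -\frac{160}{963} + \frac{160}{2889} e_{12} - \frac{640}{2889} e_{13} - \frac{700}{2889} e_{23}; translating back:
Answer: -\frac{160}{963} - \frac{700}{2889}i - \frac{640}{2889}j + \frac{160}{2889}k


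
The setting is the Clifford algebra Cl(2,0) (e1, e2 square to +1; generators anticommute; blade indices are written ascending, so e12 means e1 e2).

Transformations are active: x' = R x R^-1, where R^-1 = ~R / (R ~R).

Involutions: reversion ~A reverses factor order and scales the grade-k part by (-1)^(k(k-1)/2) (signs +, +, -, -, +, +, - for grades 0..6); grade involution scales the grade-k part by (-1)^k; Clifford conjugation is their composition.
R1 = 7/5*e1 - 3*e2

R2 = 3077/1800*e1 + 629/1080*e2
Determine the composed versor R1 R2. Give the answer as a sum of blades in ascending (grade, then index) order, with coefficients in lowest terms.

Distribute over the terms of R1 (each basis-blade product reordered to ascending indices, repeated generators contracted through their squares):
(7/5*e1) R2 = 21539/9000 + 4403/5400*e12
(-3*e2) R2 = -629/360 + 3077/600*e12
Summing the partial products and collecting blades:
Answer: 323/500 + 4012/675*e12


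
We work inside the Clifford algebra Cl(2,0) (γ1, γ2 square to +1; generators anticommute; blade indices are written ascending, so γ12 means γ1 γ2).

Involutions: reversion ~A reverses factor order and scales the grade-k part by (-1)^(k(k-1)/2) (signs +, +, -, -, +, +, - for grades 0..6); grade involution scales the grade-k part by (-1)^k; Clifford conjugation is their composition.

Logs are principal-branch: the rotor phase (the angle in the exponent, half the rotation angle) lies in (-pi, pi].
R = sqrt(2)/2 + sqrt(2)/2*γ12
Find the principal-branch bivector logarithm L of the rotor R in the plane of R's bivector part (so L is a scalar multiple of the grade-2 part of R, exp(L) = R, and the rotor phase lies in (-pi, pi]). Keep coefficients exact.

The scalar part of R is sqrt(2)/2, which pins the rotor phase on the principal branch; dividing the bivector part by the sine of that phase recovers the unit plane, and L is the phase times that plane.
Concretely: cos(phase) = sqrt(2)/2 gives phase = ±pi/4, and since phase/sin(phase) is even the sign is immaterial: L = (phase/sin(phase)) * <R>_2 = (sqrt(2)*pi/4) * <R>_2.
Answer: pi/4*γ12


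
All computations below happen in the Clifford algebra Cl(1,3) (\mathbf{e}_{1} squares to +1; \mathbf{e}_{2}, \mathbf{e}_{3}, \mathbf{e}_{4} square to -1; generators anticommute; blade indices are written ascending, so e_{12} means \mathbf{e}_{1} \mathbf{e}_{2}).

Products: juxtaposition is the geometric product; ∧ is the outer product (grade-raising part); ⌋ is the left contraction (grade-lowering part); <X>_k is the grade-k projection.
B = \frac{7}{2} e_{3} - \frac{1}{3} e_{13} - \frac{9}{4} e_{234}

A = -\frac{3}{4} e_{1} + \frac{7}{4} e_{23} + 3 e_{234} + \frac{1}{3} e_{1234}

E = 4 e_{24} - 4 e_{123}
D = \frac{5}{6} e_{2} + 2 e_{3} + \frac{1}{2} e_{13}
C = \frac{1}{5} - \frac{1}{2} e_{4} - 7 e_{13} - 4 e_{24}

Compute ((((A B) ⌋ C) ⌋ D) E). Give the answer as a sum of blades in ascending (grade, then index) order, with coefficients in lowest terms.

step 1: -\frac{27}{4} - \frac{3}{4} e_{1} - \frac{49}{8} e_{2} + \frac{1}{4} e_{3} + \frac{63}{16} e_{4} + \frac{7}{12} e_{12} - \frac{21}{8} e_{13} + \frac{191}{18} e_{24} + \frac{13}{6} e_{124} + \frac{27}{16} e_{1234}
step 2: \frac{88471}{1440} - \frac{7}{4} e_{1} - \frac{63}{4} e_{2} + \frac{21}{4} e_{3} - \frac{169}{8} e_{4} + \frac{189}{4} e_{13} + 27 e_{24}
step 3: \frac{105}{4} + \frac{21}{8} e_{1} + \frac{88471}{1728} e_{2} + \frac{87841}{720} e_{3} + \frac{88471}{2880} e_{13}
step 4: \frac{88471}{720} e_{2} - \frac{88471}{432} e_{4} + \frac{87841}{180} e_{12} - \frac{88471}{432} e_{13} - \frac{21}{2} e_{23} + 105 e_{24} - 105 e_{123} + \frac{21}{2} e_{124} - \frac{87841}{180} e_{234} - \frac{88471}{720} e_{1234}
Answer: \frac{88471}{720} e_{2} - \frac{88471}{432} e_{4} + \frac{87841}{180} e_{12} - \frac{88471}{432} e_{13} - \frac{21}{2} e_{23} + 105 e_{24} - 105 e_{123} + \frac{21}{2} e_{124} - \frac{87841}{180} e_{234} - \frac{88471}{720} e_{1234}


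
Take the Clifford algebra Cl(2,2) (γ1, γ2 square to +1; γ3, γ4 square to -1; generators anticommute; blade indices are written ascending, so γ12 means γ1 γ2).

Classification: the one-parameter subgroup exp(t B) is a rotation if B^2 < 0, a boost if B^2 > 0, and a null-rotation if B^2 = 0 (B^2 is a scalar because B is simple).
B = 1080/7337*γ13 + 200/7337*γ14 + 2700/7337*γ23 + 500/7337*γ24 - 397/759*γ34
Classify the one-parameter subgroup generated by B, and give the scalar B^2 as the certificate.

B^2 term by term: the squares give (1080/7337)^2*(γ13)^2 + (200/7337)^2*(γ14)^2 + (2700/7337)^2*(γ23)^2 + (500/7337)^2*(γ24)^2 + (-397/759)^2*(γ34)^2 = 1166400/53831569*(+1) + 40000/53831569*(+1) + 7290000/53831569*(+1) + 250000/53831569*(+1) + 157609/576081*(-1) = -1/9 (each basis 2-blade squares to minus the product of its generators' squares); cross terms between blades sharing an index anticommute and cancel; the commuting (index-disjoint) pairs give grade-4 terms 2*c*c'*(blade product), which cancel blade by blade — γ1234: -1080000/53831569 + 1080000/53831569 = 0 — confirming B is simple. So B^2 = -1/9.
Answer: rotation, certificate B^2 = -1/9. The class reads off the invariant scalar -1/9 directly.


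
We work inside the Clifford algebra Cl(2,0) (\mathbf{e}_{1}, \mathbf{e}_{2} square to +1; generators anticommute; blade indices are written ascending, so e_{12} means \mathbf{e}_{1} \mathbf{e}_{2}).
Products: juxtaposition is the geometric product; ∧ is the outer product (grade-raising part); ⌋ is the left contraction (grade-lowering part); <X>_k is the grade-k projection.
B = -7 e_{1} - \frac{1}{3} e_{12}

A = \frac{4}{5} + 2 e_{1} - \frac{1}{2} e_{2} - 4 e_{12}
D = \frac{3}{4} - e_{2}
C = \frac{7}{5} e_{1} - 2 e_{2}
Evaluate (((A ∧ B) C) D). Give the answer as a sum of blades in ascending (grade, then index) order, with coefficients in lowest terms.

step 1: -\frac{28}{5} e_{1} - \frac{113}{30} e_{12}
step 2: -\frac{196}{25} + \frac{113}{15} e_{1} + \frac{791}{150} e_{2} + \frac{56}{5} e_{12}
step 3: -\frac{1673}{150} - \frac{111}{20} e_{1} + \frac{2359}{200} e_{2} + \frac{13}{15} e_{12}
Answer: -\frac{1673}{150} - \frac{111}{20} e_{1} + \frac{2359}{200} e_{2} + \frac{13}{15} e_{12}
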